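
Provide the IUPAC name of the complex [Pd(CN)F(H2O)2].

There is no counter-ion, so the complex is neutral overall.
Ligand charges: 1×fluoro (-1 each), 1×cyano (-1 each), 2×aqua (neutral); total -2. So Pd + (-2) = 0, giving Pd = +2.
Ligands are named alphabetically: aqua before cyano before fluoro.

diaquacyanofluoropalladium(II)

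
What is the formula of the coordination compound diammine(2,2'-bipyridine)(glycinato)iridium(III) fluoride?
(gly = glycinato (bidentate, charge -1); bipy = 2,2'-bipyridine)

Ligands: 2 ammine (NH3, neutral), 1 glycinato (gly, -1), 1 2,2'-bipyridine (bipy, neutral). Ligand charge sum = -1.
With Ir in oxidation state +3, the complex ion is [Ir...]^2+.
Charge balance with fluoride (-1) requires 1 complex ion per 2 fluoride.

[Ir(bipy)(gly)(NH3)2]F2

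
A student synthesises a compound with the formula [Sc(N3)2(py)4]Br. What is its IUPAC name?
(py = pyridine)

diazidotetrakis(pyridine)scandium(III) bromide

The 1 bromide counter-ion carries a total charge of -1, so each complex ion is 1+.
Ligand charges: 2×azido (-1 each), 4×pyridine (neutral); total -2. So Sc + (-2) = 1+, giving Sc = +3.
Ligands are named alphabetically: azido before pyridine.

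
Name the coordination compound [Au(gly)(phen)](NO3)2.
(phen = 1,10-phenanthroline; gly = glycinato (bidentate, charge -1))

(glycinato)(1,10-phenanthroline)gold(III) nitrate

The 2 nitrate counter-ions carry a total charge of -2, so each complex ion is 2+.
Ligand charges: 1×1,10-phenanthroline (neutral), 1×glycinato (-1 each); total -1. So Au + (-1) = 2+, giving Au = +3.
Ligands are named alphabetically: glycinato before phenanthroline.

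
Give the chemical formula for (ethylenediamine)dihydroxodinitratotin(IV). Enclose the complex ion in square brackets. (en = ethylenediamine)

[Sn(en)(NO3)2(OH)2]

Ligands: 2 nitrato (NO3, -1), 2 hydroxo (OH, -1), 1 ethylenediamine (en, neutral). Ligand charge sum = -4.
With Sn in oxidation state +4, the complex ion is [Sn...].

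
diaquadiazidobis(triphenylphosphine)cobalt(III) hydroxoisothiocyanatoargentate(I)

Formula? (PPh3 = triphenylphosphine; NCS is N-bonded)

[Co(H2O)2(N3)2(PPh3)2][Ag(NCS)(OH)]

Cation [Co…]: ligand charges -2, Co(III) ⇒ ion charge 1+.
Anion [Ag…]: ligand charges -2, Ag(I) ⇒ ion charge 1−.
One 1+ cation balances one 1− anion.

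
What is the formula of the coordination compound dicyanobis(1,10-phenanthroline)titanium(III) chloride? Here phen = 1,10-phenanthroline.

Ligands: 2 1,10-phenanthroline (phen, neutral), 2 cyano (CN, -1). Ligand charge sum = -2.
With Ti in oxidation state +3, the complex ion is [Ti...]^1+.
Charge balance with chloride (-1) requires 1 complex ion per 1 chloride.

[Ti(CN)2(phen)2]Cl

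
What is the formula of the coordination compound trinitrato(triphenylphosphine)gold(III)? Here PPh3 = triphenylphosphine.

Ligands: 1 triphenylphosphine (PPh3, neutral), 3 nitrato (NO3, -1). Ligand charge sum = -3.
With Au in oxidation state +3, the complex ion is [Au...].

[Au(NO3)3(PPh3)]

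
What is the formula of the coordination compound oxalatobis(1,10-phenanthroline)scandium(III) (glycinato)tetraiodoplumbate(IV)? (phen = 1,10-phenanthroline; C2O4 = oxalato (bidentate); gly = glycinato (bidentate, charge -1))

[Sc(C2O4)(phen)2][Pb(gly)I4]

Cation [Sc…]: ligand charges -2, Sc(III) ⇒ ion charge 1+.
Anion [Pb…]: ligand charges -5, Pb(IV) ⇒ ion charge 1−.
One 1+ cation balances one 1− anion.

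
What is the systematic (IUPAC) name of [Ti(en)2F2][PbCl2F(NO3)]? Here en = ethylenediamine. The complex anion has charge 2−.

Both ions are complex: the cation is named first with the plain metal name, the anion second with the -ate form; each ion's ligands are alphabetised independently.
The complex anion is given as 2−; its ligand charges sum to -4, so Pb = +2.
A 1:1 salt means the cation carries the equal and opposite charge, 2+.
Cation: ligand charges sum to -2; for the ion to be 2+, Ti = +4.

bis(ethylenediamine)difluorotitanium(IV) dichlorofluoronitratoplumbate(II)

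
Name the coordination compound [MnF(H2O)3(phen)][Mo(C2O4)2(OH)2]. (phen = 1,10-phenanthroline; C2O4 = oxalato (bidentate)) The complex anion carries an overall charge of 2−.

triaquafluoro(1,10-phenanthroline)manganese(III) dihydroxodioxalatomolybdate(IV)

Both ions are complex: the cation is named first with the plain metal name, the anion second with the -ate form; each ion's ligands are alphabetised independently.
The complex anion is given as 2−; its ligand charges sum to -6, so Mo = +4.
A 1:1 salt means the cation carries the equal and opposite charge, 2+.
Cation: ligand charges sum to -1; for the ion to be 2+, Mn = +3.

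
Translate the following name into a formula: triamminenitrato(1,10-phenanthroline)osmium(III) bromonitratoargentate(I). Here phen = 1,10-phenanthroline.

Cation [Os…]: ligand charges -1, Os(III) ⇒ ion charge 2+.
Anion [Ag…]: ligand charges -2, Ag(I) ⇒ ion charge 1−.

[Os(NH3)3(NO3)(phen)][AgBr(NO3)]2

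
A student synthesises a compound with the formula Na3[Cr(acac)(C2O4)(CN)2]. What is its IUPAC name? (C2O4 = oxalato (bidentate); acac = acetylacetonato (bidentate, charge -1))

The 3 sodium counter-ions carry a total charge of +3, so each complex ion is 3−.
Ligand charges: 1×oxalato (-2 each), 2×cyano (-1 each), 1×acetylacetonato (-1 each); total -5. So Cr + (-5) = 3−, giving Cr = +2.
The complex ion is anionic, so chromium takes the -ate form chromate(II).

sodium (acetylacetonato)dicyanooxalatochromate(II)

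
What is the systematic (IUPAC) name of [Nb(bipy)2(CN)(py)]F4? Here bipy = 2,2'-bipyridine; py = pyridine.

The 4 fluoride counter-ions carry a total charge of -4, so each complex ion is 4+.
Ligand charges: 1×cyano (-1 each), 2×2,2'-bipyridine (neutral), 1×pyridine (neutral); total -1. So Nb + (-1) = 4+, giving Nb = +5.
Ligands are named alphabetically: bipyridine before cyano before pyridine.

bis(2,2'-bipyridine)cyano(pyridine)niobium(V) fluoride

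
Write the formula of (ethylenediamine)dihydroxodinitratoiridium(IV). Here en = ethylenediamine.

Ligands: 2 hydroxo (OH, -1), 2 nitrato (NO3, -1), 1 ethylenediamine (en, neutral). Ligand charge sum = -4.
With Ir in oxidation state +4, the complex ion is [Ir...].

[Ir(en)(NO3)2(OH)2]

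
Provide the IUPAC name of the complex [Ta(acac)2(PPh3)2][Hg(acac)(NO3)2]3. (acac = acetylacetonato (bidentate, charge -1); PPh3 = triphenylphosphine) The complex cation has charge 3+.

bis(acetylacetonato)bis(triphenylphosphine)tantalum(V) (acetylacetonato)dinitratomercurate(II)

Both ions are complex: the cation is named first with the plain metal name, the anion second with the -ate form; each ion's ligands are alphabetised independently.
The complex cation is given as 3+; its ligand charges sum to -2, so Ta = +5.
With 3 anions per cation, each anion must be 3/3 = 1−.
Anion: ligand charges sum to -3; for the ion to be 1−, Hg = +2.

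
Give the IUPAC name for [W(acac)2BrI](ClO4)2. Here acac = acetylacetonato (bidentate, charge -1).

The 2 perchlorate counter-ions carry a total charge of -2, so each complex ion is 2+.
Ligand charges: 1×bromo (-1 each), 1×iodo (-1 each), 2×acetylacetonato (-1 each); total -4. So W + (-4) = 2+, giving W = +6.
Ligands are named alphabetically: acetylacetonato before bromo before iodo.

bis(acetylacetonato)bromoiodotungsten(VI) perchlorate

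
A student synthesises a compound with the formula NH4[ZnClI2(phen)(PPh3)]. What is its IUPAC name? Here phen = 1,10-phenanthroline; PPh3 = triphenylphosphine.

ammonium chlorodiiodo(1,10-phenanthroline)(triphenylphosphine)zincate(II)

The 1 ammonium counter-ion carries a total charge of +1, so each complex ion is 1−.
Ligand charges: 1×1,10-phenanthroline (neutral), 1×chloro (-1 each), 2×iodo (-1 each), 1×triphenylphosphine (neutral); total -3. So Zn + (-3) = 1−, giving Zn = +2.
Ligands are named alphabetically: chloro before iodo before phenanthroline before triphenylphosphine.
The complex ion is anionic, so zinc takes the -ate form zincate(II).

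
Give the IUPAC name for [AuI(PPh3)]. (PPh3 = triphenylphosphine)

There is no counter-ion, so the complex is neutral overall.
Ligand charges: 1×triphenylphosphine (neutral), 1×iodo (-1 each); total -1. So Au + (-1) = 0, giving Au = +1.
Ligands are named alphabetically: iodo before triphenylphosphine.

iodo(triphenylphosphine)gold(I)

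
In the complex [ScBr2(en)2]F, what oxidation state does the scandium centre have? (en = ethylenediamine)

+3

1 fluoride outside the brackets (-1 each) → the complex ion is 1+.
Ligand charges: 2×Br = -2; 2×en neutral; sum -2.
Sc + (-2) = 1+ ⇒ Sc is +3.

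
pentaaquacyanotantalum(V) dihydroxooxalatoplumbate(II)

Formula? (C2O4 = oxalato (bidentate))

[Ta(CN)(H2O)5][Pb(C2O4)(OH)2]2

Cation [Ta…]: ligand charges -1, Ta(V) ⇒ ion charge 4+.
Anion [Pb…]: ligand charges -4, Pb(II) ⇒ ion charge 2−.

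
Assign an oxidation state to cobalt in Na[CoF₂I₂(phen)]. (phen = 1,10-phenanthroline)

+3

1 sodium outside the brackets (+1 each) → the complex ion is 1−.
Ligand charges: 2×F = -2; 1×phen neutral; 2×I = -2; sum -4.
Co + (-4) = 1− ⇒ Co is +3.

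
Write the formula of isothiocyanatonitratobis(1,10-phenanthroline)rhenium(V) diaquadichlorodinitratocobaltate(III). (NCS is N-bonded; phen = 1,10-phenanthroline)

[Re(NCS)(NO3)(phen)2][CoCl2(H2O)2(NO3)2]3

Cation [Re…]: ligand charges -2, Re(V) ⇒ ion charge 3+.
Anion [Co…]: ligand charges -4, Co(III) ⇒ ion charge 1−.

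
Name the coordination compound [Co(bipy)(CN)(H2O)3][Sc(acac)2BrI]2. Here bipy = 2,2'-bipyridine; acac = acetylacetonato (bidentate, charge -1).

Scandium is always +3 in its complexes; the anion's ligand charges sum to -4, so the complex anion is 1−.
With 2 anions per cation, the cation must be 2×1 = 2+.
Cation: ligand charges sum to -1; for the ion to be 2+, Co = +3.

triaqua(2,2'-bipyridine)cyanocobalt(III) bis(acetylacetonato)bromoiodoscandate(III)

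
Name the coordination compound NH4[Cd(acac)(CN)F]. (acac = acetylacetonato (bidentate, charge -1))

The 1 ammonium counter-ion carries a total charge of +1, so each complex ion is 1−.
Ligand charges: 1×fluoro (-1 each), 1×acetylacetonato (-1 each), 1×cyano (-1 each); total -3. So Cd + (-3) = 1−, giving Cd = +2.
The complex ion is anionic, so cadmium takes the -ate form cadmate(II).

ammonium (acetylacetonato)cyanofluorocadmate(II)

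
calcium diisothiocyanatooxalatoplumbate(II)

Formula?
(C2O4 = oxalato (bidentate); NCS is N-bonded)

Ligands: 1 oxalato (C2O4, -2), 2 isothiocyanato (NCS, -1). Ligand charge sum = -4.
Charge balance with calcium (+2) requires 1 complex ion per 1 calcium.

Ca[Pb(C2O4)(NCS)2]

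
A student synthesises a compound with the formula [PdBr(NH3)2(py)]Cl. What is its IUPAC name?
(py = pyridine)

The 1 chloride counter-ion carries a total charge of -1, so each complex ion is 1+.
Ligand charges: 1×bromo (-1 each), 2×ammine (neutral), 1×pyridine (neutral); total -1. So Pd + (-1) = 1+, giving Pd = +2.
Ligands are named alphabetically: ammine before bromo before pyridine.

diamminebromo(pyridine)palladium(II) chloride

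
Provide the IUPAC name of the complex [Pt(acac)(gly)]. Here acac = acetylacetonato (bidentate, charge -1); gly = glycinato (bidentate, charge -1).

There is no counter-ion, so the complex is neutral overall.
Ligand charges: 1×acetylacetonato (-1 each), 1×glycinato (-1 each); total -2. So Pt + (-2) = 0, giving Pt = +2.
Ligands are named alphabetically: acetylacetonato before glycinato.

(acetylacetonato)(glycinato)platinum(II)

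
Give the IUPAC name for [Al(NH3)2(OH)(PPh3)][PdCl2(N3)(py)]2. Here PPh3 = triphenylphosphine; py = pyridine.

Both ions are complex: the cation is named first with the plain metal name, the anion second with the -ate form; each ion's ligands are alphabetised independently.
Aluminium is always +3 in its complexes; the cation's ligand charges sum to -1, so the complex cation is 2+.
With 2 anions per cation, each anion must be 2/2 = 1−.
Anion: ligand charges sum to -3; for the ion to be 1−, Pd = +2.

diamminehydroxo(triphenylphosphine)aluminium(III) azidodichloro(pyridine)palladate(II)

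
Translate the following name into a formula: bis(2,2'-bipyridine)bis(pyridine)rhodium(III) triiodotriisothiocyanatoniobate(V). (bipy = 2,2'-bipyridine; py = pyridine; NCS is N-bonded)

Cation [Rh…]: ligand charges 0, Rh(III) ⇒ ion charge 3+.
Anion [Nb…]: ligand charges -6, Nb(V) ⇒ ion charge 1−.
One 3+ cation requires 3 of the 1− anion.

[Rh(bipy)2(py)2][NbI3(NCS)3]3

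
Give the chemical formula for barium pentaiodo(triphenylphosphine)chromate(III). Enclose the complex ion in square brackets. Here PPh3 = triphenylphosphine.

Ligands: 5 iodo (I, -1), 1 triphenylphosphine (PPh3, neutral). Ligand charge sum = -5.
Charge balance with barium (+2) requires 1 complex ion per 1 barium.

Ba[CrI5(PPh3)]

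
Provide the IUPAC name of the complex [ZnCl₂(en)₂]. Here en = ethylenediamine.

There is no counter-ion, so the complex is neutral overall.
Ligand charges: 2×ethylenediamine (neutral), 2×chloro (-1 each); total -2. So Zn + (-2) = 0, giving Zn = +2.
Ligands are named alphabetically: chloro before ethylenediamine.

dichlorobis(ethylenediamine)zinc(II)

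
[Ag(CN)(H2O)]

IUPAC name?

There is no counter-ion, so the complex is neutral overall.
Ligand charges: 1×aqua (neutral), 1×cyano (-1 each); total -1. So Ag + (-1) = 0, giving Ag = +1.
Ligands are named alphabetically: aqua before cyano.

aquacyanosilver(I)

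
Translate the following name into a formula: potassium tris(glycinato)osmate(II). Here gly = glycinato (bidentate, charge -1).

Ligands: 3 glycinato (gly, -1). Ligand charge sum = -3.
With Os in oxidation state +2, the complex ion is [Os...]^1−.
Charge balance with potassium (+1) requires 1 complex ion per 1 potassium.

K[Os(gly)3]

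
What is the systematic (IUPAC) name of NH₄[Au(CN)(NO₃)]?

ammonium cyanonitratoaurate(I)

The 1 ammonium counter-ion carries a total charge of +1, so each complex ion is 1−.
Ligand charges: 1×nitrato (-1 each), 1×cyano (-1 each); total -2. So Au + (-2) = 1−, giving Au = +1.
The complex ion is anionic, so gold takes the -ate form aurate(I).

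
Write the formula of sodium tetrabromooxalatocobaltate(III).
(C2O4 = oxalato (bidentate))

Ligands: 4 bromo (Br, -1), 1 oxalato (C2O4, -2). Ligand charge sum = -6.
Charge balance with sodium (+1) requires 1 complex ion per 3 sodium.

Na3[CoBr4(C2O4)]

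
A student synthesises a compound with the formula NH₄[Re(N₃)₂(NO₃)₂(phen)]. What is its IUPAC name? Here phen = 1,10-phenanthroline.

ammonium diazidodinitrato(1,10-phenanthroline)rhenate(III)

The 1 ammonium counter-ion carries a total charge of +1, so each complex ion is 1−.
Ligand charges: 1×1,10-phenanthroline (neutral), 2×azido (-1 each), 2×nitrato (-1 each); total -4. So Re + (-4) = 1−, giving Re = +3.
Ligands are named alphabetically: azido before nitrato before phenanthroline.
The complex ion is anionic, so rhenium takes the -ate form rhenate(III).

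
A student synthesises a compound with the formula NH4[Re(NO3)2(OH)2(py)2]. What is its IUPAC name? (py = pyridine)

The 1 ammonium counter-ion carries a total charge of +1, so each complex ion is 1−.
Ligand charges: 2×nitrato (-1 each), 2×pyridine (neutral), 2×hydroxo (-1 each); total -4. So Re + (-4) = 1−, giving Re = +3.
Ligands are named alphabetically: hydroxo before nitrato before pyridine.
The complex ion is anionic, so rhenium takes the -ate form rhenate(III).

ammonium dihydroxodinitratobis(pyridine)rhenate(III)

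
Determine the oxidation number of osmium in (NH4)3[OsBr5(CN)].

+3

3 ammonium outside the brackets (+1 each) → the complex ion is 3−.
Ligand charges: 5×Br = -5; 1×CN = -1; sum -6.
Os + (-6) = 3− ⇒ Os is +3.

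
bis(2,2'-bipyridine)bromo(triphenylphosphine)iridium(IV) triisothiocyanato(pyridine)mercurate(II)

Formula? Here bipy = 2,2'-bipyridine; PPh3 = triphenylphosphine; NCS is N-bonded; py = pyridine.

Cation [Ir…]: ligand charges -1, Ir(IV) ⇒ ion charge 3+.
Anion [Hg…]: ligand charges -3, Hg(II) ⇒ ion charge 1−.
One 3+ cation requires 3 of the 1− anion.

[Ir(bipy)2Br(PPh3)][Hg(NCS)3(py)]3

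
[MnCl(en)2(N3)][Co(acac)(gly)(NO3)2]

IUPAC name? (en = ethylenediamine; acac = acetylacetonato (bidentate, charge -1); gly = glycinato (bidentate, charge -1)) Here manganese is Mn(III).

azidochlorobis(ethylenediamine)manganese(III) (acetylacetonato)(glycinato)dinitratocobaltate(III)

Both ions are complex: the cation is named first with the plain metal name, the anion second with the -ate form; each ion's ligands are alphabetised independently.
Mn is given as +3; the cation's ligand charges sum to -2, so the complex cation is 1+.
A 1:1 salt means the anion carries the equal and opposite charge, 1−.
Anion: ligand charges sum to -4; for the ion to be 1−, Co = +3.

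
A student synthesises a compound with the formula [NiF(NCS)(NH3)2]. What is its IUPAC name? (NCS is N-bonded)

There is no counter-ion, so the complex is neutral overall.
Ligand charges: 2×ammine (neutral), 1×fluoro (-1 each), 1×isothiocyanato (-1 each); total -2. So Ni + (-2) = 0, giving Ni = +2.
Ligands are named alphabetically: ammine before fluoro before isothiocyanato.

diamminefluoroisothiocyanatonickel(II)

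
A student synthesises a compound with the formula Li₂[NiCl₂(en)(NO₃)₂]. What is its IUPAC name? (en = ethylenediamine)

lithium dichloro(ethylenediamine)dinitratonickelate(II)

The 2 lithium counter-ions carry a total charge of +2, so each complex ion is 2−.
Ligand charges: 2×nitrato (-1 each), 2×chloro (-1 each), 1×ethylenediamine (neutral); total -4. So Ni + (-4) = 2−, giving Ni = +2.
Ligands are named alphabetically: chloro before ethylenediamine before nitrato.
The complex ion is anionic, so nickel takes the -ate form nickelate(II).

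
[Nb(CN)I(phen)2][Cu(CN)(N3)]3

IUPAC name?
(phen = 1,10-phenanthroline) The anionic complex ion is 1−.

Both ions are complex: the cation is named first with the plain metal name, the anion second with the -ate form; each ion's ligands are alphabetised independently.
The complex anion is given as 1−; its ligand charges sum to -2, so Cu = +1.
With 3 anions per cation, the cation must be 3×1 = 3+.
Cation: ligand charges sum to -2; for the ion to be 3+, Nb = +5.

cyanoiodobis(1,10-phenanthroline)niobium(V) azidocyanocuprate(I)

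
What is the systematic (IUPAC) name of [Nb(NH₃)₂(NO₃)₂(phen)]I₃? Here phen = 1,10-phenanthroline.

The 3 iodide counter-ions carry a total charge of -3, so each complex ion is 3+.
Ligand charges: 1×1,10-phenanthroline (neutral), 2×nitrato (-1 each), 2×ammine (neutral); total -2. So Nb + (-2) = 3+, giving Nb = +5.
Ligands are named alphabetically: ammine before nitrato before phenanthroline.

diamminedinitrato(1,10-phenanthroline)niobium(V) iodide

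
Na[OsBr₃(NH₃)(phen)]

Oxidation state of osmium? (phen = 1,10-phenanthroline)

+2

1 sodium outside the brackets (+1 each) → the complex ion is 1−.
Ligand charges: 1×phen neutral; 3×Br = -3; 1×NH3 neutral; sum -3.
Os + (-3) = 1− ⇒ Os is +2.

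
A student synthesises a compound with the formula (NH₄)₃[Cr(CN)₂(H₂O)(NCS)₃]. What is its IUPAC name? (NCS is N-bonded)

The 3 ammonium counter-ions carry a total charge of +3, so each complex ion is 3−.
Ligand charges: 1×aqua (neutral), 3×isothiocyanato (-1 each), 2×cyano (-1 each); total -5. So Cr + (-5) = 3−, giving Cr = +2.
Ligands are named alphabetically: aqua before cyano before isothiocyanato.
The complex ion is anionic, so chromium takes the -ate form chromate(II).

ammonium aquadicyanotriisothiocyanatochromate(II)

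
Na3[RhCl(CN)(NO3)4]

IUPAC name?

The 3 sodium counter-ions carry a total charge of +3, so each complex ion is 3−.
Ligand charges: 1×cyano (-1 each), 1×chloro (-1 each), 4×nitrato (-1 each); total -6. So Rh + (-6) = 3−, giving Rh = +3.
Ligands are named alphabetically: chloro before cyano before nitrato.
The complex ion is anionic, so rhodium takes the -ate form rhodate(III).

sodium chlorocyanotetranitratorhodate(III)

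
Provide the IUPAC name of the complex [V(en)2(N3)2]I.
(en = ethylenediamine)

diazidobis(ethylenediamine)vanadium(III) iodide

The 1 iodide counter-ion carries a total charge of -1, so each complex ion is 1+.
Ligand charges: 2×azido (-1 each), 2×ethylenediamine (neutral); total -2. So V + (-2) = 1+, giving V = +3.
Ligands are named alphabetically: azido before ethylenediamine.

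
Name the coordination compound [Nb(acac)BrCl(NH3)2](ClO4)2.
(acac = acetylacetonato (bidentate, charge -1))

(acetylacetonato)diamminebromochloroniobium(V) perchlorate

The 2 perchlorate counter-ions carry a total charge of -2, so each complex ion is 2+.
Ligand charges: 2×ammine (neutral), 1×acetylacetonato (-1 each), 1×chloro (-1 each), 1×bromo (-1 each); total -3. So Nb + (-3) = 2+, giving Nb = +5.
Ligands are named alphabetically: acetylacetonato before ammine before bromo before chloro.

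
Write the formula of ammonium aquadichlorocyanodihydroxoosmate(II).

Ligands: 2 chloro (Cl, -1), 1 aqua (H2O, neutral), 1 cyano (CN, -1), 2 hydroxo (OH, -1). Ligand charge sum = -5.
Charge balance with ammonium (+1) requires 1 complex ion per 3 ammonium.

(NH4)3[OsCl2(CN)(H2O)(OH)2]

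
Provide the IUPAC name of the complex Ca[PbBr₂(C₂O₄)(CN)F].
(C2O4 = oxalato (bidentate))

The 1 calcium counter-ion carries a total charge of +2, so each complex ion is 2−.
Ligand charges: 1×cyano (-1 each), 2×bromo (-1 each), 1×fluoro (-1 each), 1×oxalato (-2 each); total -6. So Pb + (-6) = 2−, giving Pb = +4.
The complex ion is anionic, so lead takes the -ate form plumbate(IV).

calcium dibromocyanofluorooxalatoplumbate(IV)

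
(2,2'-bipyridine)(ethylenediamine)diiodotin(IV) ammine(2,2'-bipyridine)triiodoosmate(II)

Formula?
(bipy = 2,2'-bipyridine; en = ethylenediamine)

Cation [Sn…]: ligand charges -2, Sn(IV) ⇒ ion charge 2+.
Anion [Os…]: ligand charges -3, Os(II) ⇒ ion charge 1−.
One 2+ cation requires 2 of the 1− anion.

[Sn(bipy)(en)I2][Os(bipy)I3(NH3)]2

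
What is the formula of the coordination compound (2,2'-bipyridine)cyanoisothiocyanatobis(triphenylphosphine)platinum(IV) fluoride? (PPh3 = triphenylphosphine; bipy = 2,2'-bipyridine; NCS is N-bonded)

[Pt(bipy)(CN)(NCS)(PPh3)2]F2

Ligands: 2 triphenylphosphine (PPh3, neutral), 1 2,2'-bipyridine (bipy, neutral), 1 cyano (CN, -1), 1 isothiocyanato (NCS, -1). Ligand charge sum = -2.
With Pt in oxidation state +4, the complex ion is [Pt...]^2+.
Charge balance with fluoride (-1) requires 1 complex ion per 2 fluoride.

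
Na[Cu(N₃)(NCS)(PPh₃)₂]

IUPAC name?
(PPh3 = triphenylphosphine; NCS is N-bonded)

sodium azidoisothiocyanatobis(triphenylphosphine)cuprate(I)

The 1 sodium counter-ion carries a total charge of +1, so each complex ion is 1−.
Ligand charges: 1×azido (-1 each), 2×triphenylphosphine (neutral), 1×isothiocyanato (-1 each); total -2. So Cu + (-2) = 1−, giving Cu = +1.
The complex ion is anionic, so copper takes the -ate form cuprate(I).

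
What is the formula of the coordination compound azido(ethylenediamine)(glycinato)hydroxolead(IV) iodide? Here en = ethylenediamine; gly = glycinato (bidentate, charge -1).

[Pb(en)(gly)(N3)(OH)]I

Ligands: 1 ethylenediamine (en, neutral), 1 hydroxo (OH, -1), 1 azido (N3, -1), 1 glycinato (gly, -1). Ligand charge sum = -3.
With Pb in oxidation state +4, the complex ion is [Pb...]^1+.
Charge balance with iodide (-1) requires 1 complex ion per 1 iodide.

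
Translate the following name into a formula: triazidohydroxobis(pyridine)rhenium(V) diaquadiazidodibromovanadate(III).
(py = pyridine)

Cation [Re…]: ligand charges -4, Re(V) ⇒ ion charge 1+.
Anion [V…]: ligand charges -4, V(III) ⇒ ion charge 1−.

[Re(N3)3(OH)(py)2][VBr2(H2O)2(N3)2]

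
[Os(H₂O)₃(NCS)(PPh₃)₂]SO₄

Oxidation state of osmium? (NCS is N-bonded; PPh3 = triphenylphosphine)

+3

1 sulfate outside the brackets (-2 each) → the complex ion is 2+.
Ligand charges: 1×NCS = -1; 3×H2O neutral; 2×PPh3 neutral; sum -1.
Os + (-1) = 2+ ⇒ Os is +3.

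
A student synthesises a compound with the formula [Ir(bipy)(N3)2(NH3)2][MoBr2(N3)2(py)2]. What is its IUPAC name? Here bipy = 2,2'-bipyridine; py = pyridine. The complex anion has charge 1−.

diamminediazido(2,2'-bipyridine)iridium(III) diazidodibromobis(pyridine)molybdate(III)

The complex anion is given as 1−; its ligand charges sum to -4, so Mo = +3.
A 1:1 salt means the cation carries the equal and opposite charge, 1+.
Cation: ligand charges sum to -2; for the ion to be 1+, Ir = +3.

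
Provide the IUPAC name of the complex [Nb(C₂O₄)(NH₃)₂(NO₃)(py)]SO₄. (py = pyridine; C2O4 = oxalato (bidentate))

The 1 sulfate counter-ion carries a total charge of -2, so each complex ion is 2+.
Ligand charges: 1×pyridine (neutral), 1×oxalato (-2 each), 1×nitrato (-1 each), 2×ammine (neutral); total -3. So Nb + (-3) = 2+, giving Nb = +5.
Ligands are named alphabetically: ammine before nitrato before oxalato before pyridine.

diamminenitratooxalato(pyridine)niobium(V) sulfate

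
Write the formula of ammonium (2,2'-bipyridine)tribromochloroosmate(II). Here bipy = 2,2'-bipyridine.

(NH4)2[Os(bipy)Br3Cl]

Ligands: 1 2,2'-bipyridine (bipy, neutral), 3 bromo (Br, -1), 1 chloro (Cl, -1). Ligand charge sum = -4.
Charge balance with ammonium (+1) requires 1 complex ion per 2 ammonium.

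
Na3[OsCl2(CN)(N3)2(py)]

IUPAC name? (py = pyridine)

sodium diazidodichlorocyano(pyridine)osmate(II)

The 3 sodium counter-ions carry a total charge of +3, so each complex ion is 3−.
Ligand charges: 2×chloro (-1 each), 1×pyridine (neutral), 2×azido (-1 each), 1×cyano (-1 each); total -5. So Os + (-5) = 3−, giving Os = +2.
Ligands are named alphabetically: azido before chloro before cyano before pyridine.
The complex ion is anionic, so osmium takes the -ate form osmate(II).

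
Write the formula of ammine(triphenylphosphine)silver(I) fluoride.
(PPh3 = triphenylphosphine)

[Ag(NH3)(PPh3)]F

Ligands: 1 triphenylphosphine (PPh3, neutral), 1 ammine (NH3, neutral). Ligand charge sum = 0.
With Ag in oxidation state +1, the complex ion is [Ag...]^1+.
Charge balance with fluoride (-1) requires 1 complex ion per 1 fluoride.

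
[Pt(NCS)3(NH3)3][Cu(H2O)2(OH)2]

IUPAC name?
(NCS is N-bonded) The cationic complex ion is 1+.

Both ions are complex: the cation is named first with the plain metal name, the anion second with the -ate form; each ion's ligands are alphabetised independently.
The complex cation is given as 1+; its ligand charges sum to -3, so Pt = +4.
A 1:1 salt means the anion carries the equal and opposite charge, 1−.
Anion: ligand charges sum to -2; for the ion to be 1−, Cu = +1.

triamminetriisothiocyanatoplatinum(IV) diaquadihydroxocuprate(I)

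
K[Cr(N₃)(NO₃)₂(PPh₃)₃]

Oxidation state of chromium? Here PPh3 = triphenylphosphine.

1 potassium outside the brackets (+1 each) → the complex ion is 1−.
Ligand charges: 2×NO3 = -2; 1×N3 = -1; 3×PPh3 neutral; sum -3.
Cr + (-3) = 1− ⇒ Cr is +2.

+2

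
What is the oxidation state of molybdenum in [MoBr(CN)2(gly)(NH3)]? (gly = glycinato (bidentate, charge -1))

No counter-ion: the bracketed complex is neutral.
Ligand charges: 1×Br = -1; 1×gly = -1; 2×CN = -2; 1×NH3 neutral; sum -4.
Mo + (-4) = 0 ⇒ Mo is +4.

+4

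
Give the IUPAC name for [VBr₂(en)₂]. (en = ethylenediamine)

There is no counter-ion, so the complex is neutral overall.
Ligand charges: 2×ethylenediamine (neutral), 2×bromo (-1 each); total -2. So V + (-2) = 0, giving V = +2.
Ligands are named alphabetically: bromo before ethylenediamine.

dibromobis(ethylenediamine)vanadium(II)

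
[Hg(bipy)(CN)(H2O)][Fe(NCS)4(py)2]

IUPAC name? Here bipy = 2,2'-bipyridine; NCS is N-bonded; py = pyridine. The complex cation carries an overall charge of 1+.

Both ions are complex: the cation is named first with the plain metal name, the anion second with the -ate form; each ion's ligands are alphabetised independently.
The complex cation is given as 1+; its ligand charges sum to -1, so Hg = +2.
A 1:1 salt means the anion carries the equal and opposite charge, 1−.
Anion: ligand charges sum to -4; for the ion to be 1−, Fe = +3.

aqua(2,2'-bipyridine)cyanomercury(II) tetraisothiocyanatobis(pyridine)ferrate(III)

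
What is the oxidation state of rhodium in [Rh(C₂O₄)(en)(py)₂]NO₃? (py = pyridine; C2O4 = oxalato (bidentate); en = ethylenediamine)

+3

1 nitrate outside the brackets (-1 each) → the complex ion is 1+.
Ligand charges: 2×py neutral; 1×C2O4 = -2; 1×en neutral; sum -2.
Rh + (-2) = 1+ ⇒ Rh is +3.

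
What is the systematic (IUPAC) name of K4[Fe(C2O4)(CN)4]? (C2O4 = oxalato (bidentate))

potassium tetracyanooxalatoferrate(II)

The 4 potassium counter-ions carry a total charge of +4, so each complex ion is 4−.
Ligand charges: 4×cyano (-1 each), 1×oxalato (-2 each); total -6. So Fe + (-6) = 4−, giving Fe = +2.
Ligands are named alphabetically: cyano before oxalato.
The complex ion is anionic, so iron takes the -ate form ferrate(II).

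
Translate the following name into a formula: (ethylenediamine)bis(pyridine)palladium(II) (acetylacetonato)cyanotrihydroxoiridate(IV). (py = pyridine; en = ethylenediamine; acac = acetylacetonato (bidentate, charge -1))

[Pd(en)(py)2][Ir(acac)(CN)(OH)3]2

Cation [Pd…]: ligand charges 0, Pd(II) ⇒ ion charge 2+.
Anion [Ir…]: ligand charges -5, Ir(IV) ⇒ ion charge 1−.
One 2+ cation requires 2 of the 1− anion.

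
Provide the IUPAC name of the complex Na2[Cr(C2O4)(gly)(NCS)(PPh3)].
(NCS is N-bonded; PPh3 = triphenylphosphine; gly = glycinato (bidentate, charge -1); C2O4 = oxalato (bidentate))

The 2 sodium counter-ions carry a total charge of +2, so each complex ion is 2−.
Ligand charges: 1×isothiocyanato (-1 each), 1×triphenylphosphine (neutral), 1×glycinato (-1 each), 1×oxalato (-2 each); total -4. So Cr + (-4) = 2−, giving Cr = +2.
Ligands are named alphabetically: glycinato before isothiocyanato before oxalato before triphenylphosphine.
The complex ion is anionic, so chromium takes the -ate form chromate(II).

sodium (glycinato)isothiocyanatooxalato(triphenylphosphine)chromate(II)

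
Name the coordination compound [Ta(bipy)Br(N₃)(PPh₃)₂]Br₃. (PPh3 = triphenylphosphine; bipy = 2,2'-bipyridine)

The 3 bromide counter-ions carry a total charge of -3, so each complex ion is 3+.
Ligand charges: 1×azido (-1 each), 1×bromo (-1 each), 2×triphenylphosphine (neutral), 1×2,2'-bipyridine (neutral); total -2. So Ta + (-2) = 3+, giving Ta = +5.
Ligands are named alphabetically: azido before bipyridine before bromo before triphenylphosphine.

azido(2,2'-bipyridine)bromobis(triphenylphosphine)tantalum(V) bromide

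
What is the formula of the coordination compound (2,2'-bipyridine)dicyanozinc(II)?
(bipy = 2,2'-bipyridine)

Ligands: 1 2,2'-bipyridine (bipy, neutral), 2 cyano (CN, -1). Ligand charge sum = -2.
With Zn in oxidation state +2, the complex ion is [Zn...].

[Zn(bipy)(CN)2]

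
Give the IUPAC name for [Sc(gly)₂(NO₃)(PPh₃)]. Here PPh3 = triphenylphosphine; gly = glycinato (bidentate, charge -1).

bis(glycinato)nitrato(triphenylphosphine)scandium(III)

There is no counter-ion, so the complex is neutral overall.
Ligand charges: 1×triphenylphosphine (neutral), 1×nitrato (-1 each), 2×glycinato (-1 each); total -3. So Sc + (-3) = 0, giving Sc = +3.
Ligands are named alphabetically: glycinato before nitrato before triphenylphosphine.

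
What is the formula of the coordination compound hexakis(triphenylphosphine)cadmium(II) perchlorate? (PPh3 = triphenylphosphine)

[Cd(PPh3)6](ClO4)2

Ligands: 6 triphenylphosphine (PPh3, neutral). Ligand charge sum = 0.
Charge balance with perchlorate (-1) requires 1 complex ion per 2 perchlorate.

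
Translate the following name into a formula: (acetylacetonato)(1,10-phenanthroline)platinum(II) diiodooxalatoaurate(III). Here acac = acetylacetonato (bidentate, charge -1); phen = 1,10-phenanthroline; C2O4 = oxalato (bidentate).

[Pt(acac)(phen)][Au(C2O4)I2]

Cation [Pt…]: ligand charges -1, Pt(II) ⇒ ion charge 1+.
Anion [Au…]: ligand charges -4, Au(III) ⇒ ion charge 1−.
One 1+ cation balances one 1− anion.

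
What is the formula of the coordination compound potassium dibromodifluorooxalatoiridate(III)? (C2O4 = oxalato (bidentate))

Ligands: 2 bromo (Br, -1), 1 oxalato (C2O4, -2), 2 fluoro (F, -1). Ligand charge sum = -6.
Charge balance with potassium (+1) requires 1 complex ion per 3 potassium.

K3[IrBr2(C2O4)F2]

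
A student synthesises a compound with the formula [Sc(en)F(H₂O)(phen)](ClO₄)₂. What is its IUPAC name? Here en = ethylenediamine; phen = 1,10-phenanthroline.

The 2 perchlorate counter-ions carry a total charge of -2, so each complex ion is 2+.
Ligand charges: 1×fluoro (-1 each), 1×ethylenediamine (neutral), 1×1,10-phenanthroline (neutral), 1×aqua (neutral); total -1. So Sc + (-1) = 2+, giving Sc = +3.
Ligands are named alphabetically: aqua before ethylenediamine before fluoro before phenanthroline.

aqua(ethylenediamine)fluoro(1,10-phenanthroline)scandium(III) perchlorate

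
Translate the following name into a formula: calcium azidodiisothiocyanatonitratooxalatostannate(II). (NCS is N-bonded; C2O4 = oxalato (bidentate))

Ca2[Sn(C2O4)(N3)(NCS)2(NO3)]

Ligands: 2 isothiocyanato (NCS, -1), 1 oxalato (C2O4, -2), 1 azido (N3, -1), 1 nitrato (NO3, -1). Ligand charge sum = -6.
Charge balance with calcium (+2) requires 1 complex ion per 2 calcium.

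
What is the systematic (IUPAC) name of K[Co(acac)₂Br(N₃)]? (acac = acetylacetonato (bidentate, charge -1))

potassium bis(acetylacetonato)azidobromocobaltate(III)

The 1 potassium counter-ion carries a total charge of +1, so each complex ion is 1−.
Ligand charges: 1×bromo (-1 each), 2×acetylacetonato (-1 each), 1×azido (-1 each); total -4. So Co + (-4) = 1−, giving Co = +3.
Ligands are named alphabetically: acetylacetonato before azido before bromo.
The complex ion is anionic, so cobalt takes the -ate form cobaltate(III).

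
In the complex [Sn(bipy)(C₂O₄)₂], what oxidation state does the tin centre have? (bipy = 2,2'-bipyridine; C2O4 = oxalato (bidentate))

+4

No counter-ion: the bracketed complex is neutral.
Ligand charges: 1×bipy neutral; 2×C2O4 = -4; sum -4.
Sn + (-4) = 0 ⇒ Sn is +4.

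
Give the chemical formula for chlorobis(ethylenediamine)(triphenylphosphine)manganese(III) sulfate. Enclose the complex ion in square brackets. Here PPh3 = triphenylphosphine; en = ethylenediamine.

[MnCl(en)2(PPh3)]SO4

Ligands: 1 chloro (Cl, -1), 1 triphenylphosphine (PPh3, neutral), 2 ethylenediamine (en, neutral). Ligand charge sum = -1.
With Mn in oxidation state +3, the complex ion is [Mn...]^2+.
Charge balance with sulfate (-2) requires 1 complex ion per 1 sulfate.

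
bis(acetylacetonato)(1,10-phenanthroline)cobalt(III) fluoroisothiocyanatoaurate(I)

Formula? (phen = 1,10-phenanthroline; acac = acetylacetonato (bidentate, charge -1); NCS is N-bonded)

[Co(acac)2(phen)][AuF(NCS)]

Cation [Co…]: ligand charges -2, Co(III) ⇒ ion charge 1+.
Anion [Au…]: ligand charges -2, Au(I) ⇒ ion charge 1−.
One 1+ cation balances one 1− anion.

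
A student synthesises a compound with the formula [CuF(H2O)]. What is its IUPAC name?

There is no counter-ion, so the complex is neutral overall.
Ligand charges: 1×aqua (neutral), 1×fluoro (-1 each); total -1. So Cu + (-1) = 0, giving Cu = +1.
Ligands are named alphabetically: aqua before fluoro.

aquafluorocopper(I)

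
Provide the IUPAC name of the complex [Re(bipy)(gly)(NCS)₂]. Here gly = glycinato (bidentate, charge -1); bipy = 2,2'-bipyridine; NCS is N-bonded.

(2,2'-bipyridine)(glycinato)diisothiocyanatorhenium(III)

There is no counter-ion, so the complex is neutral overall.
Ligand charges: 1×glycinato (-1 each), 1×2,2'-bipyridine (neutral), 2×isothiocyanato (-1 each); total -3. So Re + (-3) = 0, giving Re = +3.
Ligands are named alphabetically: bipyridine before glycinato before isothiocyanato.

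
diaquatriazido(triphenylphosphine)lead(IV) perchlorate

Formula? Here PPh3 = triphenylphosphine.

[Pb(H2O)2(N3)3(PPh3)]ClO4

Ligands: 3 azido (N3, -1), 2 aqua (H2O, neutral), 1 triphenylphosphine (PPh3, neutral). Ligand charge sum = -3.
With Pb in oxidation state +4, the complex ion is [Pb...]^1+.
Charge balance with perchlorate (-1) requires 1 complex ion per 1 perchlorate.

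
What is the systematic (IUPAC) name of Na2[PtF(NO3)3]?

The 2 sodium counter-ions carry a total charge of +2, so each complex ion is 2−.
Ligand charges: 3×nitrato (-1 each), 1×fluoro (-1 each); total -4. So Pt + (-4) = 2−, giving Pt = +2.
Ligands are named alphabetically: fluoro before nitrato.
The complex ion is anionic, so platinum takes the -ate form platinate(II).

sodium fluorotrinitratoplatinate(II)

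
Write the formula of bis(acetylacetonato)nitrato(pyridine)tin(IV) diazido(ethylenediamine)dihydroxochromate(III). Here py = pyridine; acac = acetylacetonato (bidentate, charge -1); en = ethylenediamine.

[Sn(acac)2(NO3)(py)][Cr(en)(N3)2(OH)2]

Cation [Sn…]: ligand charges -3, Sn(IV) ⇒ ion charge 1+.
Anion [Cr…]: ligand charges -4, Cr(III) ⇒ ion charge 1−.
One 1+ cation balances one 1− anion.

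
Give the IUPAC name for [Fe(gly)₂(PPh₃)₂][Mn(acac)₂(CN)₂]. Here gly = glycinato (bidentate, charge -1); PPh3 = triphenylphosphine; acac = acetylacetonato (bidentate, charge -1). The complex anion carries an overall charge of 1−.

Both ions are complex: the cation is named first with the plain metal name, the anion second with the -ate form; each ion's ligands are alphabetised independently.
The complex anion is given as 1−; its ligand charges sum to -4, so Mn = +3.
A 1:1 salt means the cation carries the equal and opposite charge, 1+.
Cation: ligand charges sum to -2; for the ion to be 1+, Fe = +3.

bis(glycinato)bis(triphenylphosphine)iron(III) bis(acetylacetonato)dicyanomanganate(III)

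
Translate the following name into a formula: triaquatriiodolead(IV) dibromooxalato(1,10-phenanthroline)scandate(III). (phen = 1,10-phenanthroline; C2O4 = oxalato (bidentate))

[Pb(H2O)3I3][ScBr2(C2O4)(phen)]

Cation [Pb…]: ligand charges -3, Pb(IV) ⇒ ion charge 1+.
Anion [Sc…]: ligand charges -4, Sc(III) ⇒ ion charge 1−.
One 1+ cation balances one 1− anion.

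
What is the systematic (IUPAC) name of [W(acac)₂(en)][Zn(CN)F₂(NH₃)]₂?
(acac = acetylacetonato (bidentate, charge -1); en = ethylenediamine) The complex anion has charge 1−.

Both ions are complex: the cation is named first with the plain metal name, the anion second with the -ate form; each ion's ligands are alphabetised independently.
The complex anion is given as 1−; its ligand charges sum to -3, so Zn = +2.
With 2 anions per cation, the cation must be 2×1 = 2+.
Cation: ligand charges sum to -2; for the ion to be 2+, W = +4.

bis(acetylacetonato)(ethylenediamine)tungsten(IV) amminecyanodifluorozincate(II)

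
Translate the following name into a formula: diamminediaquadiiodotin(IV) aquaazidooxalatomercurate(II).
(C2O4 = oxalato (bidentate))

[Sn(H2O)2I2(NH3)2][Hg(C2O4)(H2O)(N3)]2

Cation [Sn…]: ligand charges -2, Sn(IV) ⇒ ion charge 2+.
Anion [Hg…]: ligand charges -3, Hg(II) ⇒ ion charge 1−.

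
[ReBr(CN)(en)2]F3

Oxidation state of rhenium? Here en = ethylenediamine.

+5

3 fluoride outside the brackets (-1 each) → the complex ion is 3+.
Ligand charges: 1×CN = -1; 1×Br = -1; 2×en neutral; sum -2.
Re + (-2) = 3+ ⇒ Re is +5.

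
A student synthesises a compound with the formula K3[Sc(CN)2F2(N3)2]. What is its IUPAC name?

potassium diazidodicyanodifluoroscandate(III)

The 3 potassium counter-ions carry a total charge of +3, so each complex ion is 3−.
Ligand charges: 2×fluoro (-1 each), 2×azido (-1 each), 2×cyano (-1 each); total -6. So Sc + (-6) = 3−, giving Sc = +3.
The complex ion is anionic, so scandium takes the -ate form scandate(III).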